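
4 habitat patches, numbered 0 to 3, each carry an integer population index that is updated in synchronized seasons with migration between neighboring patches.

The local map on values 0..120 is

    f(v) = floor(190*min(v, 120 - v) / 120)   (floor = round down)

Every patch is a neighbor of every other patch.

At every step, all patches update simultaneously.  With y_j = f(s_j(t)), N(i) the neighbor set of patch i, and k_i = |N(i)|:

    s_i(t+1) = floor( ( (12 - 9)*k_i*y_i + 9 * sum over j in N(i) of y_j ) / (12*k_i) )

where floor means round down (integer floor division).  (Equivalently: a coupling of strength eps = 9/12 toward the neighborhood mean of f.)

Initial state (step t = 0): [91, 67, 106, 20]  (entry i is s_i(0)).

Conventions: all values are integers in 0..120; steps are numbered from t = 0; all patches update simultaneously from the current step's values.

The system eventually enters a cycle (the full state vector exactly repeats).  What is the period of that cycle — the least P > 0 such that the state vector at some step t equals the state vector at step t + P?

Simulating step by step:
t=0: [91, 67, 106, 20]
t=1: [45, 45, 45, 45]
t=2: [71, 71, 71, 71]
t=3: [77, 77, 77, 77]
t=4: [68, 68, 68, 68]
t=5: [82, 82, 82, 82]
t=6: [60, 60, 60, 60]
t=7: [95, 95, 95, 95]
t=8: [39, 39, 39, 39]
t=9: [61, 61, 61, 61]
t=10: [93, 93, 93, 93]
t=11: [42, 42, 42, 42]
t=12: [66, 66, 66, 66]
t=13: [85, 85, 85, 85]
t=14: [55, 55, 55, 55]
t=15: [87, 87, 87, 87]
t=16: [52, 52, 52, 52]
t=17: [82, 82, 82, 82]

Answer: 12
Key observation: The state at step 5, [82, 82, 82, 82], reappears at step 17 — and no state repeats earlier — so the cycle the system enters has period 12.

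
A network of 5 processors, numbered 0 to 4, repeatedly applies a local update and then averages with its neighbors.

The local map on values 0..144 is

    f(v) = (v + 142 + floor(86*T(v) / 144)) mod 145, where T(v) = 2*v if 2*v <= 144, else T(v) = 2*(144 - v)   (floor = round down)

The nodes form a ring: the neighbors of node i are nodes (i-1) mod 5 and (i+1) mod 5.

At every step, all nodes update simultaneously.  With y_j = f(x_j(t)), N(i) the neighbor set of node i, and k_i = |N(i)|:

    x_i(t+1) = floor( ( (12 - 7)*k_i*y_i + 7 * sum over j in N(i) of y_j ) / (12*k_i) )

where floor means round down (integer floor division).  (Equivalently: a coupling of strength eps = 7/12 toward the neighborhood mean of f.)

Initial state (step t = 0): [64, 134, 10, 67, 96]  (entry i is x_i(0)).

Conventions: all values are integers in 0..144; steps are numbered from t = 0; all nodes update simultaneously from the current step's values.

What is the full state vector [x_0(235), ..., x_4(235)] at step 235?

Answer: [141, 141, 141, 141, 141]
Key observation: The state at step 23, [141, 141, 141, 141, 141], reappears at step 24: the system is in a cycle of period 1 from step 23 on.  Therefore the state at step 235 equals the state at step 23 + ((235 - 23) mod 1) = 23, which is [141, 141, 141, 141, 141].

Derivation:
t=0: [64, 134, 10, 67, 96]
t=1: [99, 104, 90, 66, 84]
t=2: [4, 4, 44, 62, 45]
t=3: [31, 30, 79, 110, 79]
t=4: [47, 47, 22, 5, 22]
t=5: [83, 83, 49, 29, 49]
t=6: [35, 35, 62, 85, 62]
t=7: [90, 90, 78, 80, 78]
t=8: [6, 6, 7, 8, 7]
t=9: [10, 10, 12, 12, 12]
t=10: [19, 19, 21, 23, 21]
t=11: [39, 39, 42, 44, 42]
t=12: [84, 84, 88, 90, 88]
t=13: [6, 6, 6, 6, 6]
t=14: [10, 10, 10, 10, 10]
t=15: [18, 18, 18, 18, 18]
t=16: [36, 36, 36, 36, 36]
t=17: [76, 76, 76, 76, 76]
t=18: [9, 9, 9, 9, 9]
t=19: [16, 16, 16, 16, 16]
t=20: [32, 32, 32, 32, 32]
t=21: [67, 67, 67, 67, 67]
t=22: [144, 144, 144, 144, 144]
t=23: [141, 141, 141, 141, 141]
t=24: [141, 141, 141, 141, 141]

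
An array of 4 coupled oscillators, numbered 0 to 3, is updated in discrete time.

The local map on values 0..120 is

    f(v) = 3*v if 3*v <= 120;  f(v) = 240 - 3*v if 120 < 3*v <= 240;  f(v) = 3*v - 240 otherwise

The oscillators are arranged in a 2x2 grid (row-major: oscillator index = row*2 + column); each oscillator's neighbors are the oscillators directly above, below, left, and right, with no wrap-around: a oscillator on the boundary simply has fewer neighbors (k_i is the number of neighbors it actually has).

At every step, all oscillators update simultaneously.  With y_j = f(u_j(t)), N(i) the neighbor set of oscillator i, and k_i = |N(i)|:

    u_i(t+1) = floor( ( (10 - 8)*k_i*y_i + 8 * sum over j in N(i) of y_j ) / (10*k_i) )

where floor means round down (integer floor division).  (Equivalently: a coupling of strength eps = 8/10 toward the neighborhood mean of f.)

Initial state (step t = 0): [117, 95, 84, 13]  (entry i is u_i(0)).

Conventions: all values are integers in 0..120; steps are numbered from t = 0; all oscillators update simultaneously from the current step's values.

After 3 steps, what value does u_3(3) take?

Answer: u_3(3) = 31

Derivation:
t=0: [117, 95, 84, 13]
t=1: [45, 69, 62, 30]
t=2: [55, 84, 88, 52]
t=3: [29, 66, 68, 31]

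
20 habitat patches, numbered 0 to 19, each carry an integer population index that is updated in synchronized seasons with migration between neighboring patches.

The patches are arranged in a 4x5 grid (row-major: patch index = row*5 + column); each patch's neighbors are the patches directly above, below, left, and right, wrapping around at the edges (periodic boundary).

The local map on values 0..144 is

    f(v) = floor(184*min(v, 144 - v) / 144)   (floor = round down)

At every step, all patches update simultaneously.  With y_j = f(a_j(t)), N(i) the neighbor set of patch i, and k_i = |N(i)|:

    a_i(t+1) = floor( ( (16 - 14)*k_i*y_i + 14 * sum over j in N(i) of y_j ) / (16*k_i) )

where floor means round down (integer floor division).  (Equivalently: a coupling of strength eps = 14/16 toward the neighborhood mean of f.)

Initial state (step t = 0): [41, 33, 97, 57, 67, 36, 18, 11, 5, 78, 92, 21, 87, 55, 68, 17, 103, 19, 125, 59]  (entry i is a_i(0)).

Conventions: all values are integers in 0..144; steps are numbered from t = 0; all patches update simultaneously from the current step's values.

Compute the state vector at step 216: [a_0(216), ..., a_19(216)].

Simulating step by step:
t=0: [41, 33, 97, 57, 67, 36, 18, 11, 5, 78, 92, 21, 87, 55, 68, 17, 103, 19, 125, 59]
t=1: [48, 46, 40, 47, 72, 54, 30, 36, 53, 59, 47, 49, 38, 49, 75, 56, 31, 48, 55, 56]
t=2: [71, 48, 55, 68, 69, 59, 56, 50, 61, 78, 70, 48, 56, 67, 69, 59, 60, 53, 64, 79]
t=3: [76, 74, 69, 79, 86, 82, 65, 71, 79, 82, 76, 74, 69, 79, 85, 83, 67, 73, 80, 83]
t=4: [80, 85, 88, 81, 80, 82, 86, 86, 83, 77, 80, 85, 88, 81, 80, 82, 86, 86, 82, 76]
t=5: [78, 75, 75, 77, 82, 80, 75, 73, 79, 80, 78, 75, 75, 77, 82, 80, 75, 73, 79, 80]
t=6: [82, 87, 88, 83, 82, 83, 86, 87, 84, 80, 82, 87, 88, 83, 82, 83, 86, 87, 84, 80]
t=7: [76, 74, 72, 75, 79, 78, 73, 72, 76, 78, 76, 74, 72, 75, 79, 78, 73, 72, 76, 78]
t=8: [85, 89, 90, 86, 85, 86, 88, 90, 87, 84, 85, 89, 90, 86, 85, 86, 88, 90, 87, 84]
t=9: [73, 71, 70, 72, 75, 74, 70, 70, 73, 74, 73, 71, 70, 72, 75, 74, 70, 70, 73, 74]
t=10: [89, 89, 89, 89, 89, 89, 89, 89, 90, 88, 89, 89, 89, 89, 89, 89, 89, 89, 90, 88]
t=11: [70, 70, 70, 69, 70, 70, 70, 69, 70, 69, 70, 70, 70, 69, 70, 70, 70, 69, 70, 69]
t=12: [89, 89, 88, 88, 88, 88, 88, 88, 88, 88, 89, 89, 88, 88, 88, 88, 88, 88, 88, 88]
t=13: [70, 70, 70, 71, 70, 70, 70, 71, 71, 71, 70, 70, 70, 71, 70, 70, 70, 71, 71, 71]
t=14: [89, 89, 89, 89, 89, 89, 89, 89, 90, 89, 89, 89, 89, 89, 89, 89, 89, 89, 90, 89]
t=15: [70, 70, 70, 69, 70, 70, 70, 69, 69, 69, 70, 70, 70, 69, 70, 70, 70, 69, 69, 69]
t=16: [89, 89, 88, 88, 88, 88, 88, 88, 88, 88, 89, 89, 88, 88, 88, 88, 88, 88, 88, 88]

Answer: [89, 89, 88, 88, 88, 88, 88, 88, 88, 88, 89, 89, 88, 88, 88, 88, 88, 88, 88, 88]
Key observation: The state at step 12, [89, 89, 88, 88, 88, 88, 88, 88, 88, 88, 89, 89, 88, 88, 88, 88, 88, 88, 88, 88], reappears at step 16: the system is in a cycle of period 4 from step 12 on.  Therefore the state at step 216 equals the state at step 12 + ((216 - 12) mod 4) = 12, which is [89, 89, 88, 88, 88, 88, 88, 88, 88, 88, 89, 89, 88, 88, 88, 88, 88, 88, 88, 88].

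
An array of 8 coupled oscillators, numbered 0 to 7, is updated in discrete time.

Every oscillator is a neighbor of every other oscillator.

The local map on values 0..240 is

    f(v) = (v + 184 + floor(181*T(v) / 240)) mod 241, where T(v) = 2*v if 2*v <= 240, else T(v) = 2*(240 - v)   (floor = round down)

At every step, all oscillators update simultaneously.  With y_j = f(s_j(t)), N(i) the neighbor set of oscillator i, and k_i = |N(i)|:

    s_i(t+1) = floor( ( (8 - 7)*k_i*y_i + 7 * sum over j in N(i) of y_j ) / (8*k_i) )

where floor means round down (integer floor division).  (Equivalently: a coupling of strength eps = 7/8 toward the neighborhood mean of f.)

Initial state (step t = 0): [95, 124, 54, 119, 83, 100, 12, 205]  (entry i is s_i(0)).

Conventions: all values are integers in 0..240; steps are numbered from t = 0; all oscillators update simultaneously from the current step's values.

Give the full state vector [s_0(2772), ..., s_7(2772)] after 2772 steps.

Answer: [202, 202, 202, 202, 202, 202, 202, 202]
Key observation: The state at step 8, [202, 202, 202, 202, 202, 202, 202, 202], reappears at step 9: the system is in a cycle of period 1 from step 8 on.  Therefore the state at step 2772 equals the state at step 8 + ((2772 - 8) mod 1) = 8, which is [202, 202, 202, 202, 202, 202, 202, 202].

Derivation:
t=0: [95, 124, 54, 119, 83, 100, 12, 205]
t=1: [127, 127, 127, 127, 127, 127, 127, 127]
t=2: [240, 240, 240, 240, 240, 240, 240, 240]
t=3: [183, 183, 183, 183, 183, 183, 183, 183]
t=4: [211, 211, 211, 211, 211, 211, 211, 211]
t=5: [197, 197, 197, 197, 197, 197, 197, 197]
t=6: [204, 204, 204, 204, 204, 204, 204, 204]
t=7: [201, 201, 201, 201, 201, 201, 201, 201]
t=8: [202, 202, 202, 202, 202, 202, 202, 202]
t=9: [202, 202, 202, 202, 202, 202, 202, 202]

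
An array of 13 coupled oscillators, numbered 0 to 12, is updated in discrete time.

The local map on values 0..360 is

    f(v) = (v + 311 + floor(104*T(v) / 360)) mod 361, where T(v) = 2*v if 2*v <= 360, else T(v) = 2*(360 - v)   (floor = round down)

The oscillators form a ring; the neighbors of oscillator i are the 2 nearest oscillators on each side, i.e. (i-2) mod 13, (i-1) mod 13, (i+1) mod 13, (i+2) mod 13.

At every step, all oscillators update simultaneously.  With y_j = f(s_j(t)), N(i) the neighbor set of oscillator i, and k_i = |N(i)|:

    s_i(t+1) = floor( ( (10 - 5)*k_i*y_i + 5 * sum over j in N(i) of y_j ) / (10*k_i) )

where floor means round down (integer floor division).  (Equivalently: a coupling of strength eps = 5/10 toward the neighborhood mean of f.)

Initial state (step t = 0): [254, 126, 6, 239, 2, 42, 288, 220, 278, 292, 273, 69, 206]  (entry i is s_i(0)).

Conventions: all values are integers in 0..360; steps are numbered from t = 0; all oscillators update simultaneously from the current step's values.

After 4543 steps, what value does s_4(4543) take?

Answer: s_4(4543) = 272
Key observation: The state at step 6, [272, 272, 272, 272, 272, 272, 272, 272, 272, 272, 272, 272, 272], reappears at step 7: the system is in a cycle of period 1 from step 6 on.  Therefore the state at step 4543 equals the state at step 6 + ((4543 - 6) mod 1) = 6, which is [272, 272, 272, 272, 272, 272, 272, 272, 272, 272, 272, 272, 272].

Derivation:
t=0: [254, 126, 6, 239, 2, 42, 288, 220, 278, 292, 273, 69, 206]
t=1: [228, 209, 283, 228, 266, 145, 246, 231, 272, 247, 243, 161, 215]
t=2: [248, 252, 266, 248, 256, 219, 252, 249, 265, 254, 253, 230, 244]
t=3: [262, 263, 266, 262, 263, 256, 263, 262, 266, 263, 263, 259, 261]
t=4: [268, 268, 269, 268, 268, 267, 268, 268, 269, 268, 268, 267, 268]
t=5: [270, 271, 271, 270, 270, 270, 270, 270, 271, 270, 270, 270, 270]
t=6: [272, 272, 272, 272, 272, 272, 272, 272, 272, 272, 272, 272, 272]
t=7: [272, 272, 272, 272, 272, 272, 272, 272, 272, 272, 272, 272, 272]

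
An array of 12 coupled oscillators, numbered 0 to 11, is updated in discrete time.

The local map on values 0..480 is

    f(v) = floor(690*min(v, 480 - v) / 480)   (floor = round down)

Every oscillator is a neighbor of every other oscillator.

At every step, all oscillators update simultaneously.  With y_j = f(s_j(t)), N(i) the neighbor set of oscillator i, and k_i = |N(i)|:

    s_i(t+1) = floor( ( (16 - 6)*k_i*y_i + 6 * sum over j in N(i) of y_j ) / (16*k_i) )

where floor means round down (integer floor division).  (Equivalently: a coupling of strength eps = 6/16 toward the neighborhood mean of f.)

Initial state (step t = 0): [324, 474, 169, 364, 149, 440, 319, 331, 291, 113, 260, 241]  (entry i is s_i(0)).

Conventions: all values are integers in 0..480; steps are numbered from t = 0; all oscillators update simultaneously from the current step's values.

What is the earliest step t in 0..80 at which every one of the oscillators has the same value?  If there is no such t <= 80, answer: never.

Answer: 25
Key observation: Synchronization is absorbing here: once all oscillators are equal they stay equal, and step 25 is the first all-equal step.

Derivation:
t=0: [324, 474, 169, 364, 149, 440, 319, 331, 291, 113, 260, 241]  (not all equal)
t=1: [215, 88, 226, 181, 209, 117, 219, 209, 243, 179, 270, 286]  (not all equal)
t=2: [294, 186, 303, 265, 288, 210, 297, 288, 312, 263, 289, 275]  (not all equal)
t=3: [271, 271, 263, 296, 276, 291, 269, 276, 256, 297, 275, 287]  (not all equal)
t=4: [296, 296, 302, 275, 292, 279, 298, 292, 309, 274, 292, 282]  (not all equal)
t=5: [267, 267, 261, 284, 270, 281, 265, 270, 255, 286, 270, 278]  (not all equal)
t=6: [303, 303, 308, 288, 300, 291, 305, 300, 313, 286, 300, 293]  (not all equal)
t=7: [256, 256, 252, 269, 258, 266, 254, 258, 247, 270, 258, 264]  (not all equal)
t=8: [320, 320, 323, 308, 318, 311, 321, 318, 327, 307, 318, 312]  (not all equal)
t=9: [231, 231, 228, 241, 232, 238, 230, 232, 225, 242, 232, 238]  (not all equal)
t=10: [332, 332, 330, 339, 333, 338, 331, 333, 327, 338, 333, 338]  (not all equal)
t=11: [211, 211, 212, 205, 210, 206, 212, 210, 215, 206, 210, 206]  (not all equal)
t=12: [302, 302, 302, 296, 300, 297, 302, 300, 305, 297, 300, 297]  (not all equal)
t=13: [256, 256, 256, 261, 258, 261, 256, 258, 253, 261, 258, 261]  (not all equal)
t=14: [320, 320, 320, 316, 318, 316, 320, 318, 323, 316, 318, 316]  (not all equal)
t=15: [230, 230, 230, 233, 231, 233, 230, 231, 227, 233, 231, 233]  (not all equal)
t=16: [330, 330, 330, 332, 331, 332, 330, 331, 328, 332, 331, 332]  (not all equal)
t=17: [214, 214, 214, 212, 214, 212, 214, 214, 216, 212, 214, 212]  (not all equal)
t=18: [306, 306, 306, 304, 306, 304, 306, 306, 308, 304, 306, 304]  (not all equal)
t=19: [250, 250, 250, 252, 250, 252, 250, 250, 248, 252, 250, 252]  (not all equal)
t=20: [329, 329, 329, 327, 329, 327, 329, 329, 331, 327, 329, 327]  (not all equal)
t=21: [217, 217, 217, 218, 217, 218, 217, 217, 215, 218, 217, 218]  (not all equal)
t=22: [311, 311, 311, 312, 311, 312, 311, 311, 310, 312, 311, 312]  (not all equal)
t=23: [241, 241, 241, 241, 241, 241, 241, 241, 243, 241, 241, 241]  (not all equal)
t=24: [342, 342, 342, 342, 342, 342, 342, 342, 341, 342, 342, 342]  (not all equal)
t=25: [198, 198, 198, 198, 198, 198, 198, 198, 198, 198, 198, 198]  (all equal)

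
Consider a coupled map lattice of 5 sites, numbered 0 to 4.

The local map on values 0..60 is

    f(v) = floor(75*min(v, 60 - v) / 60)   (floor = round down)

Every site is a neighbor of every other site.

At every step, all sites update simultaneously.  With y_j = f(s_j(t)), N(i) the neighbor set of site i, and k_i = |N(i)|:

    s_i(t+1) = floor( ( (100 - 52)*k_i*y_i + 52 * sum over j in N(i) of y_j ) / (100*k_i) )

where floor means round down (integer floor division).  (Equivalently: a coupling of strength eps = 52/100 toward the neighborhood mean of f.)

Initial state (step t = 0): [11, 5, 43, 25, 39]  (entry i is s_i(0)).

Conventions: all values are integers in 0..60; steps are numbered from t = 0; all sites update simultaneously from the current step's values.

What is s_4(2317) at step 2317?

Answer: s_4(2317) = 31
Key observation: The state at step 6, [35, 35, 35, 35, 35], reappears at step 12: the system is in a cycle of period 6 from step 6 on.  Therefore the state at step 2317 equals the state at step 6 + ((2317 - 6) mod 6) = 7, which is [31, 31, 31, 31, 31].

Derivation:
t=0: [11, 5, 43, 25, 39]
t=1: [17, 14, 19, 23, 21]
t=2: [22, 20, 23, 24, 24]
t=3: [27, 26, 28, 28, 28]
t=4: [33, 33, 34, 34, 34]
t=5: [32, 32, 32, 32, 32]
t=6: [35, 35, 35, 35, 35]
t=7: [31, 31, 31, 31, 31]
t=8: [36, 36, 36, 36, 36]
t=9: [30, 30, 30, 30, 30]
t=10: [37, 37, 37, 37, 37]
t=11: [28, 28, 28, 28, 28]
t=12: [35, 35, 35, 35, 35]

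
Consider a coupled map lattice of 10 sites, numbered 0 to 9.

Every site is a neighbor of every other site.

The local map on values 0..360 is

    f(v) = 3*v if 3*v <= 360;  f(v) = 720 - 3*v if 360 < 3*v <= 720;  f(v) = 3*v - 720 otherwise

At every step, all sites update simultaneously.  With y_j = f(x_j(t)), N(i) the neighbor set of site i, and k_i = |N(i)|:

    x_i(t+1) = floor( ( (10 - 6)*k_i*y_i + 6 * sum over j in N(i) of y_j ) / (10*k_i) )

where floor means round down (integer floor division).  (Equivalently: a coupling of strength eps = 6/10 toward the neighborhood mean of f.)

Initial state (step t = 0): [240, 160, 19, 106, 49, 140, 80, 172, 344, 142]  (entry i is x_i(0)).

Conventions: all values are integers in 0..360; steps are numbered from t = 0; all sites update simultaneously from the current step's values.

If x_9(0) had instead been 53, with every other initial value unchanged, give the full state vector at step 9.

Simulating step by step:
t=0: [240, 160, 19, 106, 49, 140, 80, 172, 344, 53]
t=1: [131, 211, 150, 237, 180, 231, 211, 199, 235, 184]
t=2: [195, 115, 176, 89, 146, 95, 115, 127, 91, 142]
t=3: [228, 298, 247, 272, 277, 278, 298, 296, 274, 281]
t=4: [86, 132, 81, 106, 111, 112, 132, 130, 108, 115]
t=5: [295, 317, 290, 315, 320, 321, 317, 319, 317, 324]
t=6: [202, 224, 197, 222, 227, 228, 224, 226, 224, 231]
t=7: [77, 55, 82, 57, 52, 51, 55, 53, 55, 48]
t=8: [194, 172, 199, 174, 169, 168, 172, 170, 172, 165]
t=9: [175, 197, 170, 195, 200, 201, 197, 199, 197, 204]

Answer: [175, 197, 170, 195, 200, 201, 197, 199, 197, 204]
Key observation: This trace re-runs the system from the modified initial state.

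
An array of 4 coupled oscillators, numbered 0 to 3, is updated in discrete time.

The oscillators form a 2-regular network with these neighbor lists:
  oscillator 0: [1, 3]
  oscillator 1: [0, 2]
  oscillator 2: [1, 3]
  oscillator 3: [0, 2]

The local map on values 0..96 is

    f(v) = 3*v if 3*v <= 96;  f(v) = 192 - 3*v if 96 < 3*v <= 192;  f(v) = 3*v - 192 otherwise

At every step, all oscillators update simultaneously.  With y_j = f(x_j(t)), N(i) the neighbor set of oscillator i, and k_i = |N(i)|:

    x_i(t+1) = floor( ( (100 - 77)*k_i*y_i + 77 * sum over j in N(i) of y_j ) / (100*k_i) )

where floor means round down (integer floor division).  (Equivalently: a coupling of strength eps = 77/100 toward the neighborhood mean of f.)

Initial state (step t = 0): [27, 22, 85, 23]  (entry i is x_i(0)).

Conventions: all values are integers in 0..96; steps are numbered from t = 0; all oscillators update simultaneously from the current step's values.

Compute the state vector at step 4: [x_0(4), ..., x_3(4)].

Simulating step by step:
t=0: [27, 22, 85, 23]
t=1: [70, 70, 66, 71]
t=2: [19, 13, 16, 14]
t=3: [44, 49, 42, 50]
t=4: [47, 58, 48, 58]

Answer: [47, 58, 48, 58]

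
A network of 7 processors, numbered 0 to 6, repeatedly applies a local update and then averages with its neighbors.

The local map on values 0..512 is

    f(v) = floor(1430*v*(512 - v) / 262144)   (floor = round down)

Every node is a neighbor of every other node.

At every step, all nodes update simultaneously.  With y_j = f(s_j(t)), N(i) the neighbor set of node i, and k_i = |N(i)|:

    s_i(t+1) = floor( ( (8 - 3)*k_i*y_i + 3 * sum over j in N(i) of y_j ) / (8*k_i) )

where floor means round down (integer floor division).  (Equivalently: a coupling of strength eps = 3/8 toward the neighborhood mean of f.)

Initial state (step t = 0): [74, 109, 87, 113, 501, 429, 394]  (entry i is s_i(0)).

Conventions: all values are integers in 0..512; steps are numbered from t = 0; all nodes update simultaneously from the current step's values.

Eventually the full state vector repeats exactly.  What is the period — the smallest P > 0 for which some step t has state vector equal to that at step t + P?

Simulating step by step:
t=0: [74, 109, 87, 113, 501, 429, 394]
t=1: [182, 218, 196, 221, 100, 192, 225]
t=2: [326, 338, 331, 339, 268, 330, 340]
t=3: [329, 323, 326, 323, 343, 327, 323]
t=4: [328, 331, 329, 331, 321, 329, 331]
t=5: [328, 326, 328, 326, 331, 328, 326]
t=6: [329, 329, 329, 329, 327, 329, 329]
t=7: [328, 328, 328, 328, 329, 328, 328]
t=8: [328, 328, 328, 328, 328, 328, 328]
t=9: [329, 329, 329, 329, 329, 329, 329]
t=10: [328, 328, 328, 328, 328, 328, 328]

Answer: 2
Key observation: The state at step 8, [328, 328, 328, 328, 328, 328, 328], reappears at step 10 — and no state repeats earlier — so the cycle the system enters has period 2.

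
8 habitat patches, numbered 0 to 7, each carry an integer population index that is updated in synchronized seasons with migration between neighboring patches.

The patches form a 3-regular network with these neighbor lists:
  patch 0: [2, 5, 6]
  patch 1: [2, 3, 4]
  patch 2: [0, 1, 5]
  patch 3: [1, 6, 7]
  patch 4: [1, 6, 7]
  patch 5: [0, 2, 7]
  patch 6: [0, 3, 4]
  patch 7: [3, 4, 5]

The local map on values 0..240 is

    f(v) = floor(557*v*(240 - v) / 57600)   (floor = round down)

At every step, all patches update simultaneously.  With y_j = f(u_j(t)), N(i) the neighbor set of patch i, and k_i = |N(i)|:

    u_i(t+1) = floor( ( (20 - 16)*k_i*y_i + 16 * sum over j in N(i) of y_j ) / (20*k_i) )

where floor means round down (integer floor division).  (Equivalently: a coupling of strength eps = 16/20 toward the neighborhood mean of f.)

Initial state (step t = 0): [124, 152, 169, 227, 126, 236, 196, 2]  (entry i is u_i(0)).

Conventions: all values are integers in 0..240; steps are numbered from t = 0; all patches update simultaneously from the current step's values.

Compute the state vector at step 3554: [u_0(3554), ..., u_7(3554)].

Simulating step by step:
t=0: [124, 152, 169, 227, 126, 236, 196, 2]
t=1: [83, 101, 97, 63, 85, 70, 97, 47]
t=2: [127, 125, 127, 116, 120, 115, 122, 110]
t=3: [138, 138, 138, 138, 138, 138, 138, 138]
t=4: [136, 136, 136, 136, 136, 136, 136, 136]
t=5: [136, 136, 136, 136, 136, 136, 136, 136]

Answer: [136, 136, 136, 136, 136, 136, 136, 136]
Key observation: The state at step 4, [136, 136, 136, 136, 136, 136, 136, 136], reappears at step 5: the system is in a cycle of period 1 from step 4 on.  Therefore the state at step 3554 equals the state at step 4 + ((3554 - 4) mod 1) = 4, which is [136, 136, 136, 136, 136, 136, 136, 136].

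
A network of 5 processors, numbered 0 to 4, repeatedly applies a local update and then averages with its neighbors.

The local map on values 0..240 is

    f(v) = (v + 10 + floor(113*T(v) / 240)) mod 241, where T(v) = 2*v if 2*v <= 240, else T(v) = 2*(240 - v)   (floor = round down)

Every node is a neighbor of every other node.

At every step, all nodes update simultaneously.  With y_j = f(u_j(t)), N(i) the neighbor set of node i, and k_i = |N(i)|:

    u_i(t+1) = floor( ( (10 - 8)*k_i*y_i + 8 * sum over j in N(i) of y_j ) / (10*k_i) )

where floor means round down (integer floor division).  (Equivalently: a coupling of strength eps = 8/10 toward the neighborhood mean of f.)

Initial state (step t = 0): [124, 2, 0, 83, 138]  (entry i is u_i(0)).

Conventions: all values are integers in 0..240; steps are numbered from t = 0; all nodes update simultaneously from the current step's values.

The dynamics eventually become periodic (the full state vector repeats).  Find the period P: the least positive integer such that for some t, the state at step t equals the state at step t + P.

Simulating step by step:
t=0: [124, 2, 0, 83, 138]
t=1: [39, 39, 39, 39, 39]
t=2: [85, 85, 85, 85, 85]
t=3: [175, 175, 175, 175, 175]
t=4: [5, 5, 5, 5, 5]
t=5: [19, 19, 19, 19, 19]
t=6: [46, 46, 46, 46, 46]
t=7: [99, 99, 99, 99, 99]
t=8: [202, 202, 202, 202, 202]
t=9: [6, 6, 6, 6, 6]
t=10: [21, 21, 21, 21, 21]
t=11: [50, 50, 50, 50, 50]
t=12: [107, 107, 107, 107, 107]
t=13: [217, 217, 217, 217, 217]
t=14: [7, 7, 7, 7, 7]
t=15: [23, 23, 23, 23, 23]
t=16: [54, 54, 54, 54, 54]
t=17: [114, 114, 114, 114, 114]
t=18: [231, 231, 231, 231, 231]
t=19: [8, 8, 8, 8, 8]
t=20: [25, 25, 25, 25, 25]
t=21: [58, 58, 58, 58, 58]
t=22: [122, 122, 122, 122, 122]
t=23: [2, 2, 2, 2, 2]
t=24: [13, 13, 13, 13, 13]
t=25: [35, 35, 35, 35, 35]
t=26: [77, 77, 77, 77, 77]
t=27: [159, 159, 159, 159, 159]
t=28: [4, 4, 4, 4, 4]
t=29: [17, 17, 17, 17, 17]
t=30: [43, 43, 43, 43, 43]
t=31: [93, 93, 93, 93, 93]
t=32: [190, 190, 190, 190, 190]
t=33: [6, 6, 6, 6, 6]

Answer: 24
Key observation: The state at step 9, [6, 6, 6, 6, 6], reappears at step 33 — and no state repeats earlier — so the cycle the system enters has period 24.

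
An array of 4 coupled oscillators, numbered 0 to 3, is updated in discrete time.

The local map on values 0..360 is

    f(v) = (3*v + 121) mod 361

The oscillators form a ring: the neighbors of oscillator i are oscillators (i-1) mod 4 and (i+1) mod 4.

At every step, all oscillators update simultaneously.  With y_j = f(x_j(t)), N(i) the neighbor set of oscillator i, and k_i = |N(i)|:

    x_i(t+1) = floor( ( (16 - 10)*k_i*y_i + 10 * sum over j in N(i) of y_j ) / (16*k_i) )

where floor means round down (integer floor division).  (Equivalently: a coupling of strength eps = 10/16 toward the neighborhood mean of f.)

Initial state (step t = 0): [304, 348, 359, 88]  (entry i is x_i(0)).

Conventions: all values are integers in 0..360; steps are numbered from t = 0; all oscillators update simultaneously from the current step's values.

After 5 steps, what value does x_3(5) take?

Simulating step by step:
t=0: [304, 348, 359, 88]
t=1: [149, 163, 76, 142]
t=2: [213, 267, 266, 243]
t=3: [116, 148, 176, 121]
t=4: [142, 200, 210, 169]
t=5: [265, 202, 206, 167]

Answer: x_3(5) = 167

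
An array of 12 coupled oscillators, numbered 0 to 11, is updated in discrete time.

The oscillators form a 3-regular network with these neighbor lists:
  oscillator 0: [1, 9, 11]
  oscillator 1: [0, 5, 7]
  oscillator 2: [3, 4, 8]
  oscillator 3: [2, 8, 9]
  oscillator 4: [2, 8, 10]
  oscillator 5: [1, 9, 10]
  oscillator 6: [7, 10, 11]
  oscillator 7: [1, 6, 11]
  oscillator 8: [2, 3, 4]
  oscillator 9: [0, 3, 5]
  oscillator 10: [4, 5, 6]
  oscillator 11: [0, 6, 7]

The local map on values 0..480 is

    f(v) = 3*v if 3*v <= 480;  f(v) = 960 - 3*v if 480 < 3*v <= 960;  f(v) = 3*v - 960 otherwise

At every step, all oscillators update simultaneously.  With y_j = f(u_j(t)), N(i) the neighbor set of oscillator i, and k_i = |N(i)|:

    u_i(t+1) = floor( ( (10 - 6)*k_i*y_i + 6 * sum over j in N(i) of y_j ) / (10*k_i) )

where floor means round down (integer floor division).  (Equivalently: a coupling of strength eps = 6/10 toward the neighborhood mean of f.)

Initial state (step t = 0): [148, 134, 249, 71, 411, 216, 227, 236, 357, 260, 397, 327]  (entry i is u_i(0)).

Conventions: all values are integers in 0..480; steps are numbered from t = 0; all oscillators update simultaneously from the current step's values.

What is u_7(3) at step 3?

Answer: u_7(3) = 213

Derivation:
t=0: [148, 134, 249, 71, 411, 216, 227, 236, 357, 260, 397, 327]
t=1: [298, 362, 204, 186, 220, 287, 212, 241, 184, 265, 265, 203]
t=2: [154, 130, 361, 345, 304, 130, 280, 255, 373, 179, 210, 265]
t=3: [380, 365, 105, 171, 141, 384, 186, 213, 112, 354, 243, 221]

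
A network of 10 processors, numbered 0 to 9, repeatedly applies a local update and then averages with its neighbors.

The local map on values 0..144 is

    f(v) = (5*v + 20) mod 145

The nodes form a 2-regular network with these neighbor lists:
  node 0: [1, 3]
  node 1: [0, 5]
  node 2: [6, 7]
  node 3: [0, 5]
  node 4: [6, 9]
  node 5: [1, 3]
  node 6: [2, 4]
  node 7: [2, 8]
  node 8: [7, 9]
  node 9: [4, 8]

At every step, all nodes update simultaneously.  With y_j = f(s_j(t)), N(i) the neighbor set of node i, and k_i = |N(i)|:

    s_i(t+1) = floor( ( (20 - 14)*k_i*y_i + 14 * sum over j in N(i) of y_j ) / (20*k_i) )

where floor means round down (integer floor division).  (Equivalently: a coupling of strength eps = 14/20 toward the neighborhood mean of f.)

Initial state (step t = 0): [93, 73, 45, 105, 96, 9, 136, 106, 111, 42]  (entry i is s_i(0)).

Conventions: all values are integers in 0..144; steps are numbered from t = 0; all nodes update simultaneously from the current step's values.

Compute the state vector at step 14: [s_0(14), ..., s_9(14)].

Answer: [73, 72, 49, 61, 88, 37, 77, 50, 60, 83]

Derivation:
t=0: [93, 73, 45, 105, 96, 9, 136, 106, 111, 42]
t=1: [86, 68, 112, 73, 91, 91, 93, 118, 112, 97]
t=2: [62, 40, 28, 47, 54, 69, 29, 9, 35, 35]
t=3: [76, 62, 34, 73, 24, 87, 11, 42, 55, 32]
t=4: [80, 57, 69, 74, 80, 53, 87, 43, 43, 61]
t=5: [79, 99, 61, 124, 58, 82, 77, 84, 70, 87]
t=6: [86, 116, 52, 110, 53, 91, 53, 41, 32, 41]
t=7: [58, 25, 117, 59, 119, 66, 138, 83, 66, 85]
t=8: [14, 28, 53, 35, 59, 26, 60, 29, 21, 36]
t=9: [49, 37, 59, 48, 37, 24, 66, 98, 63, 69]
t=10: [97, 109, 54, 125, 65, 103, 47, 47, 66, 59]
t=11: [89, 98, 77, 79, 63, 98, 52, 54, 65, 47]
t=12: [79, 59, 81, 74, 99, 92, 96, 59, 55, 68]
t=13: [81, 67, 72, 89, 71, 57, 94, 56, 34, 50]
t=14: [73, 72, 49, 61, 88, 37, 77, 50, 60, 83]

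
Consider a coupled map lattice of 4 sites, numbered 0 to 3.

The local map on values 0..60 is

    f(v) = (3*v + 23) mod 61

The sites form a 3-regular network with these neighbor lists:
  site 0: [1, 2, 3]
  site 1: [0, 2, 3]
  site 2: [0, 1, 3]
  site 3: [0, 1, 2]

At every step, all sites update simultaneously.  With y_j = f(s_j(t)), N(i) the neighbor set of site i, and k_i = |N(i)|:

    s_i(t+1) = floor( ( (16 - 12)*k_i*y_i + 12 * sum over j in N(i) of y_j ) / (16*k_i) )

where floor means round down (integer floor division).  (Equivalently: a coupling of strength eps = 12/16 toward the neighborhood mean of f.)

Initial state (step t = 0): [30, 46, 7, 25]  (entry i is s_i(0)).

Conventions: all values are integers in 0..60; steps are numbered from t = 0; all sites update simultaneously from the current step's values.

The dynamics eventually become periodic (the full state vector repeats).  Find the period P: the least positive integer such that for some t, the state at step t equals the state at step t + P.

Simulating step by step:
t=0: [30, 46, 7, 25]
t=1: [43, 43, 43, 43]
t=2: [30, 30, 30, 30]
t=3: [52, 52, 52, 52]
t=4: [57, 57, 57, 57]
t=5: [11, 11, 11, 11]
t=6: [56, 56, 56, 56]
t=7: [8, 8, 8, 8]
t=8: [47, 47, 47, 47]
t=9: [42, 42, 42, 42]
t=10: [27, 27, 27, 27]
t=11: [43, 43, 43, 43]

Answer: 10
Key observation: The state at step 1, [43, 43, 43, 43], reappears at step 11 — and no state repeats earlier — so the cycle the system enters has period 10.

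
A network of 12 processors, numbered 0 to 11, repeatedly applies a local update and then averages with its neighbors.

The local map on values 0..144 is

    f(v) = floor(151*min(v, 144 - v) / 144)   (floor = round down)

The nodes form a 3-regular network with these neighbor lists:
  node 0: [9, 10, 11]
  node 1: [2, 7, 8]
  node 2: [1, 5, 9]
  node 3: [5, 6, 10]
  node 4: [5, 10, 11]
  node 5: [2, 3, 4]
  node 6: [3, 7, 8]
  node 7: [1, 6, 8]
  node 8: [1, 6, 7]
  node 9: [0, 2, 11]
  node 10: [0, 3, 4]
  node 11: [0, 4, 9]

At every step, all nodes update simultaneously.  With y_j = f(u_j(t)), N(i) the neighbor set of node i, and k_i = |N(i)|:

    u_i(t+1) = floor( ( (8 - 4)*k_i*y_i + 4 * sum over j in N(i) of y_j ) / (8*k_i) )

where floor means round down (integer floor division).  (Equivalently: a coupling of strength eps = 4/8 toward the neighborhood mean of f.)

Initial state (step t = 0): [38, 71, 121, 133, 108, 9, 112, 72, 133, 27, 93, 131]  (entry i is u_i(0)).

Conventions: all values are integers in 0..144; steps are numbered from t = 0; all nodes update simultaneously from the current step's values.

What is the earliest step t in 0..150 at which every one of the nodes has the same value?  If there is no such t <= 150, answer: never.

Answer: never
Key observation: The state at step 30 reappears at step 32 — the system is in a cycle of period 2 from step 30 on.  No step 0..32 is synchronized, and the cycle repeats forever, so no step up to 150 (or ever) has all nodes equal.

Derivation:
t=0: [38, 71, 121, 133, 108, 9, 112, 72, 133, 27, 93, 131]  (not all equal)
t=1: [35, 55, 30, 21, 31, 16, 32, 57, 35, 26, 41, 23]  (not all equal)
t=2: [33, 49, 32, 26, 29, 22, 36, 50, 42, 28, 36, 27]  (not all equal)
t=3: [32, 47, 33, 29, 29, 26, 39, 48, 45, 30, 33, 29]  (not all equal)
t=4: [32, 46, 34, 31, 30, 29, 41, 47, 46, 31, 32, 30]  (not all equal)
t=5: [32, 46, 35, 33, 31, 31, 42, 47, 47, 32, 32, 31]  (not all equal)
t=6: [32, 46, 36, 35, 32, 33, 44, 48, 48, 33, 33, 32]  (not all equal)
t=7: [33, 46, 37, 37, 33, 34, 45, 49, 49, 34, 34, 33]  (not all equal)
t=8: [34, 47, 38, 38, 34, 35, 46, 49, 49, 35, 35, 34]  (not all equal)
t=9: [35, 48, 39, 39, 35, 36, 47, 50, 50, 36, 36, 35]  (not all equal)
t=10: [36, 49, 40, 40, 36, 37, 48, 51, 51, 37, 37, 36]  (not all equal)
t=11: [37, 50, 41, 41, 37, 38, 49, 52, 52, 38, 38, 37]  (not all equal)
t=12: [38, 51, 42, 42, 38, 39, 50, 53, 53, 39, 39, 38]  (not all equal)
t=13: [39, 52, 44, 44, 39, 41, 51, 54, 54, 40, 40, 39]  (not all equal)
t=14: [40, 53, 45, 45, 40, 43, 52, 55, 55, 41, 41, 40]  (not all equal)
t=15: [41, 54, 47, 47, 41, 45, 53, 56, 56, 42, 42, 41]  (not all equal)
t=16: [42, 55, 49, 48, 43, 46, 55, 57, 57, 44, 44, 42]  (not all equal)
t=17: [44, 56, 50, 50, 45, 48, 56, 58, 58, 46, 46, 44]  (not all equal)
t=18: [46, 57, 52, 52, 47, 50, 57, 59, 59, 48, 48, 46]  (not all equal)
t=19: [48, 58, 53, 53, 49, 52, 58, 60, 60, 50, 50, 48]  (not all equal)
t=20: [50, 59, 55, 55, 51, 53, 59, 61, 61, 51, 52, 50]  (not all equal)
t=21: [52, 61, 56, 56, 53, 55, 61, 62, 62, 53, 54, 52]  (not all equal)
t=22: [54, 62, 58, 58, 55, 57, 62, 64, 64, 55, 55, 54]  (not all equal)
t=23: [56, 64, 60, 60, 57, 59, 64, 66, 66, 57, 57, 56]  (not all equal)
t=24: [58, 66, 62, 62, 59, 61, 66, 68, 68, 59, 59, 58]  (not all equal)
t=25: [60, 69, 64, 64, 61, 63, 69, 70, 70, 61, 61, 60]  (not all equal)
t=26: [62, 71, 67, 67, 63, 65, 71, 72, 72, 63, 63, 62]  (not all equal)
t=27: [65, 73, 69, 69, 66, 68, 73, 74, 74, 66, 66, 65]  (not all equal)
t=28: [68, 73, 71, 71, 69, 71, 73, 73, 73, 69, 69, 68]  (not all equal)
t=29: [71, 74, 73, 73, 72, 73, 74, 74, 74, 72, 72, 71]  (not all equal)
t=30: [74, 73, 74, 74, 74, 74, 73, 73, 73, 74, 74, 74]  (not all equal)
t=31: [73, 73, 73, 73, 73, 73, 73, 74, 74, 73, 73, 73]  (not all equal)
t=32: [74, 73, 74, 74, 74, 74, 73, 73, 73, 74, 74, 74]  (not all equal)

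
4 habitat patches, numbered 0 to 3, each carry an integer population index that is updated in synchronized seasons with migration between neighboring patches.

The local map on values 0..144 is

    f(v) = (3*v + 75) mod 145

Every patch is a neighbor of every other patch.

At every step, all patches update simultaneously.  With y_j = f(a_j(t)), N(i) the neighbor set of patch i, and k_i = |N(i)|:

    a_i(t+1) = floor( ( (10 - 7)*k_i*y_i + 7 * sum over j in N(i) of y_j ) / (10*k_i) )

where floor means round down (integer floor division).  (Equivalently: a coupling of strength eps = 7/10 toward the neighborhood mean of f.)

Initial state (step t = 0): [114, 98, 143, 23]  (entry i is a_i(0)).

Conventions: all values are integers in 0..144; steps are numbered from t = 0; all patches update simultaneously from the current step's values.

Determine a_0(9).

Answer: a_0(9) = 66

Derivation:
t=0: [114, 98, 143, 23]
t=1: [106, 103, 102, 107]
t=2: [98, 98, 98, 99]
t=3: [79, 79, 79, 79]
t=4: [22, 22, 22, 22]
t=5: [141, 141, 141, 141]
t=6: [63, 63, 63, 63]
t=7: [119, 119, 119, 119]
t=8: [142, 142, 142, 142]
t=9: [66, 66, 66, 66]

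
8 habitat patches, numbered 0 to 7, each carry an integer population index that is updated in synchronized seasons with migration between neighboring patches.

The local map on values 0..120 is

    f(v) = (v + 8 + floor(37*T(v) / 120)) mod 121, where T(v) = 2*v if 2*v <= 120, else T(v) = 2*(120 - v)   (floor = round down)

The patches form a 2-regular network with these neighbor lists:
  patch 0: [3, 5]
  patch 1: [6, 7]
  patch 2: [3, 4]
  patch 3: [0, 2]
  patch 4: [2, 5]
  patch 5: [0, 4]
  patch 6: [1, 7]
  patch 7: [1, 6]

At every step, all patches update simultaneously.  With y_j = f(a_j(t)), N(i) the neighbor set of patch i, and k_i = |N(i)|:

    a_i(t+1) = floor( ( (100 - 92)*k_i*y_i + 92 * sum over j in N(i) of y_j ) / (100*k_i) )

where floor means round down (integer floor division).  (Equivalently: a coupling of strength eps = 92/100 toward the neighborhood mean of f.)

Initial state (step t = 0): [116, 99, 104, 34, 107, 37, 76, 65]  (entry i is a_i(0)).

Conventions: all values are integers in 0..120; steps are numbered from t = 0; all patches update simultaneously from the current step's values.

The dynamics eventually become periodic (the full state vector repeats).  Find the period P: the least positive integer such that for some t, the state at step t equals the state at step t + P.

Answer: 17
Key observation: The state at step 27, [1, 27, 1, 1, 1, 1, 27, 27], reappears at step 44 — and no state repeats earlier — so the cycle the system enters has period 17.

Derivation:
t=0: [116, 99, 104, 34, 107, 37, 76, 65]
t=1: [59, 109, 29, 7, 30, 8, 112, 114]
t=2: [26, 3, 38, 73, 38, 74, 3, 2]
t=3: [104, 11, 87, 63, 87, 63, 11, 11]
t=4: [97, 25, 110, 61, 110, 61, 25, 25]
t=5: [106, 48, 49, 64, 49, 64, 48, 48]
t=6: [97, 85, 95, 48, 95, 48, 85, 85]
t=7: [87, 114, 102, 115, 102, 115, 114, 114]
t=8: [13, 4, 2, 53, 2, 53, 4, 4]
t=9: [87, 14, 48, 25, 48, 25, 14, 14]
t=10: [53, 30, 67, 95, 67, 95, 30, 30]
t=11: [116, 56, 112, 101, 112, 101, 56, 56]
t=12: [110, 98, 56, 13, 56, 13, 98, 98]
t=13: [26, 119, 66, 48, 66, 48, 119, 119]
t=14: [82, 6, 96, 79, 96, 79, 6, 6]
t=15: [112, 17, 115, 115, 115, 115, 17, 17]
t=16: [4, 35, 5, 4, 5, 4, 35, 35]
t=17: [14, 64, 15, 14, 15, 14, 64, 64]
t=18: [30, 106, 31, 30, 31, 30, 106, 106]
t=19: [56, 1, 57, 56, 57, 56, 1, 1]
t=20: [98, 9, 99, 98, 99, 98, 9, 9]
t=21: [119, 22, 119, 119, 119, 119, 22, 22]
t=22: [6, 43, 6, 6, 6, 6, 43, 43]
t=23: [17, 77, 17, 17, 17, 17, 77, 77]
t=24: [35, 111, 35, 35, 35, 35, 111, 111]
t=25: [64, 3, 64, 64, 64, 64, 3, 3]
t=26: [106, 12, 106, 106, 106, 106, 12, 12]
t=27: [1, 27, 1, 1, 1, 1, 27, 27]
t=28: [9, 51, 9, 9, 9, 9, 51, 51]
t=29: [22, 90, 22, 22, 22, 22, 90, 90]
t=30: [43, 116, 43, 43, 43, 43, 116, 116]
t=31: [77, 5, 77, 77, 77, 77, 5, 5]
t=32: [111, 16, 111, 111, 111, 111, 16, 16]
t=33: [3, 33, 3, 3, 3, 3, 33, 33]
t=34: [12, 61, 12, 12, 12, 12, 61, 61]
t=35: [27, 105, 27, 27, 27, 27, 105, 105]
t=36: [51, 1, 51, 51, 51, 51, 1, 1]
t=37: [90, 9, 90, 90, 90, 90, 9, 9]
t=38: [116, 22, 116, 116, 116, 116, 22, 22]
t=39: [5, 43, 5, 5, 5, 5, 43, 43]
t=40: [16, 77, 16, 16, 16, 16, 77, 77]
t=41: [33, 111, 33, 33, 33, 33, 111, 111]
t=42: [61, 3, 61, 61, 61, 61, 3, 3]
t=43: [105, 12, 105, 105, 105, 105, 12, 12]
t=44: [1, 27, 1, 1, 1, 1, 27, 27]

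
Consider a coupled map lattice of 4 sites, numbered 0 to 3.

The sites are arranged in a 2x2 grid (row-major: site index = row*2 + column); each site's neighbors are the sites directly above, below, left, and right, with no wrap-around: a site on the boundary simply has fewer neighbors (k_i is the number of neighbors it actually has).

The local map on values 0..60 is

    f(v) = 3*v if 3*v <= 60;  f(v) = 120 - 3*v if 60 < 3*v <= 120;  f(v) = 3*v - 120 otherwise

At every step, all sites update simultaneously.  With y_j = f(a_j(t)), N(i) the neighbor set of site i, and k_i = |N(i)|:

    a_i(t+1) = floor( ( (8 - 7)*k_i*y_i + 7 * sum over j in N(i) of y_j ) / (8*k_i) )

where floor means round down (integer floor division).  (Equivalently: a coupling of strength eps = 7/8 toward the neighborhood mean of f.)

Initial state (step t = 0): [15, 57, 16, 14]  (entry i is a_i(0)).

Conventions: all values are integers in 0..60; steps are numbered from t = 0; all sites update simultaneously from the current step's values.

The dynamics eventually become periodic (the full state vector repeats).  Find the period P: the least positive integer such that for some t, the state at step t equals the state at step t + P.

Answer: 4
Key observation: The state at step 10, [3, 3, 3, 3], reappears at step 14 — and no state repeats earlier — so the cycle the system enters has period 4.

Derivation:
t=0: [15, 57, 16, 14]
t=1: [48, 44, 44, 48]
t=2: [13, 22, 22, 13]
t=3: [52, 40, 40, 52]
t=4: [4, 31, 31, 4]
t=5: [25, 13, 13, 25]
t=6: [39, 44, 44, 39]
t=7: [10, 4, 4, 10]
t=8: [14, 27, 27, 14]
t=9: [39, 41, 41, 39]
t=10: [3, 3, 3, 3]
t=11: [9, 9, 9, 9]
t=12: [27, 27, 27, 27]
t=13: [39, 39, 39, 39]
t=14: [3, 3, 3, 3]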